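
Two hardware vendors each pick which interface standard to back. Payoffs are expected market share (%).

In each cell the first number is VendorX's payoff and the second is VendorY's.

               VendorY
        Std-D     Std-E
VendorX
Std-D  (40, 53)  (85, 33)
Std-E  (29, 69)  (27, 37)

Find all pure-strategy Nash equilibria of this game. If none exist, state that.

Pure NE: (Std-D, Std-D)

VendorX against Std-D: payoffs 40, 29 → best response Std-D.
VendorX against Std-E: payoffs 85, 27 → best response Std-D.
VendorY against Std-D: payoffs 53, 33 → best response Std-D.
VendorY against Std-E: payoffs 69, 37 → best response Std-D.
Mutual best responses: (Std-D, Std-D).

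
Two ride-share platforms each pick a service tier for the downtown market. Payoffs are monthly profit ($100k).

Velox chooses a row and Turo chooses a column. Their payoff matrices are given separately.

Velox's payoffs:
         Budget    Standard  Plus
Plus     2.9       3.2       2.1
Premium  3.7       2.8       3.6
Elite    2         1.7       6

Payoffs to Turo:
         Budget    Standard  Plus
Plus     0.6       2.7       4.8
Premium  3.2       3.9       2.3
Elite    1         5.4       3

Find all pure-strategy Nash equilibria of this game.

For each strategy profile, look for a profitable unilateral deviation.
(Plus, Budget): Velox can switch to Premium (2.9 → 3.7). Not NE.
(Plus, Standard): Turo can switch to Plus (2.7 → 4.8). Not NE.
(Plus, Plus): Velox can switch to Premium (2.1 → 3.6). Not NE.
(Premium, Budget): Turo can switch to Standard (3.2 → 3.9). Not NE.
(Premium, Standard): Velox can switch to Plus (2.8 → 3.2). Not NE.
(Premium, Plus): Velox can switch to Elite (3.6 → 6). Not NE.
(Elite, Budget): Velox can switch to Plus (2 → 2.9). Not NE.
(Elite, Standard): Velox can switch to Plus (1.7 → 3.2). Not NE.
(The remaining 1 profile has a profitable deviation by the same check.)

There is no pure-strategy Nash equilibrium.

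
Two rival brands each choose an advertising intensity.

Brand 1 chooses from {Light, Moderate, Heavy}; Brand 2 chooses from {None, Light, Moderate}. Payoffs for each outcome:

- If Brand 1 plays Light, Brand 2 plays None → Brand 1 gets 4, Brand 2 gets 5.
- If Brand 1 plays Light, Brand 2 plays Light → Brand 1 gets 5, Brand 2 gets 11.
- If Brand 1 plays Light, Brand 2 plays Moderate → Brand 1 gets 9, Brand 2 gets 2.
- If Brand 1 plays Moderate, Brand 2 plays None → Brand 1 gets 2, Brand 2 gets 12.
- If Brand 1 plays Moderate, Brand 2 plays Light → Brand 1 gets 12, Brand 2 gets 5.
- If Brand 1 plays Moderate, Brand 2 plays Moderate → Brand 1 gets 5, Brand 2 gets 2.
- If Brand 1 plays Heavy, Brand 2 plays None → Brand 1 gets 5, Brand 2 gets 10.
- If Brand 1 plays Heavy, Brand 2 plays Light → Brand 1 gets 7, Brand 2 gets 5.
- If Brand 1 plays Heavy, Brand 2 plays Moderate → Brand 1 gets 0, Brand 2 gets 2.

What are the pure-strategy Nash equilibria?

The unique pure-strategy Nash equilibrium is (Heavy, None).

For each strategy profile, look for a profitable unilateral deviation.
(Light, None): Brand 1 can switch to Heavy (4 → 5). Not NE.
(Light, Light): Brand 1 can switch to Moderate (5 → 12). Not NE.
(Light, Moderate): Brand 2 can switch to None (2 → 5). Not NE.
(Moderate, None): Brand 1 can switch to Light (2 → 4). Not NE.
(Moderate, Light): Brand 2 can switch to None (5 → 12). Not NE.
(Moderate, Moderate): Brand 1 can switch to Light (5 → 9). Not NE.
(Heavy, None): Brand 1 gets 5, best alternative 4; Brand 2 gets 10, best alternative 5. No profitable deviation — NE.
(Heavy, Light): Brand 1 can switch to Moderate (7 → 12). Not NE.
(Heavy, Moderate): Brand 1 can switch to Light (0 → 9). Not NE.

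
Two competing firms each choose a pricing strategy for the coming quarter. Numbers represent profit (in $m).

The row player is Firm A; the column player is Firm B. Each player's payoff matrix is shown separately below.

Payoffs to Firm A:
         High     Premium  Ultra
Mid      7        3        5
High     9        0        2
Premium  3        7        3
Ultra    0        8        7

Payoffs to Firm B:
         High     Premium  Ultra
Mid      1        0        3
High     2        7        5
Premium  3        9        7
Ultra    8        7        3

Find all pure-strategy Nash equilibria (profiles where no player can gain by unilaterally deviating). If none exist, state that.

There is no pure-strategy Nash equilibrium.

(Mid, High): Firm A can switch to High (7 → 9). Not NE.
(Mid, Premium): Firm A can switch to Premium (3 → 7). Not NE.
(Mid, Ultra): Firm A can switch to Ultra (5 → 7). Not NE.
(High, High): Firm B can switch to Premium (2 → 7). Not NE.
(High, Premium): Firm A can switch to Mid (0 → 3). Not NE.
(High, Ultra): Firm A can switch to Mid (2 → 5). Not NE.
(The remaining 6 profiles each have a profitable deviation by the same check.)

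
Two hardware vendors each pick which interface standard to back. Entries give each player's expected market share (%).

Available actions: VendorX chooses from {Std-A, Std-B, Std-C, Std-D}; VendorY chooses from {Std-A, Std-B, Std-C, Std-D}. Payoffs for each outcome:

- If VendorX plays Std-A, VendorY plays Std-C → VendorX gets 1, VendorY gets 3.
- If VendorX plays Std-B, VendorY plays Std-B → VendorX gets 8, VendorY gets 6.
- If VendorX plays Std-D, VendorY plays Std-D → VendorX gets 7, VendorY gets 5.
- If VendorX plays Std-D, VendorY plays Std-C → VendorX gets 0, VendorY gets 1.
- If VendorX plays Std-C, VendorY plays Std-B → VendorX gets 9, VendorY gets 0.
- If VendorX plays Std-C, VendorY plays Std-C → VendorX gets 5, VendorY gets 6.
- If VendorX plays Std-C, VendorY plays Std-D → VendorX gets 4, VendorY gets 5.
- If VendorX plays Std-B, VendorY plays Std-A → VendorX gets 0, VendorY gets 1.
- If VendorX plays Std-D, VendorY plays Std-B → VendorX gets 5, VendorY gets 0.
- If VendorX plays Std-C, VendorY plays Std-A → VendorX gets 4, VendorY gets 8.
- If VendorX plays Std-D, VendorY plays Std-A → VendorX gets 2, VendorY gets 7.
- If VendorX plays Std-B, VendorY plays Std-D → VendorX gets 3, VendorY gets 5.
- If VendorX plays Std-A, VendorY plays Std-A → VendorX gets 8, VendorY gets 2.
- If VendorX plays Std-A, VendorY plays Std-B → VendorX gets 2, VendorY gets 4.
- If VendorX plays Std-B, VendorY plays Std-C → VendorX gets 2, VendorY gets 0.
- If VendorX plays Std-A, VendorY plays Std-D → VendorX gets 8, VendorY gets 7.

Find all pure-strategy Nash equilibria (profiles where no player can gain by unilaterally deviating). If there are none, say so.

The unique pure-strategy Nash equilibrium is (Std-A, Std-D).

VendorX against Std-A: payoffs 8, 0, 4, 2 → best response Std-A.
VendorX against Std-B: payoffs 2, 8, 9, 5 → best response Std-C.
VendorX against Std-C: payoffs 1, 2, 5, 0 → best response Std-C.
VendorX against Std-D: payoffs 8, 3, 4, 7 → best response Std-A.
VendorY against Std-A: payoffs 2, 4, 3, 7 → best response Std-D.
VendorY against Std-B: payoffs 1, 6, 0, 5 → best response Std-B.
VendorY against Std-C: payoffs 8, 0, 6, 5 → best response Std-A.
VendorY against Std-D: payoffs 7, 0, 1, 5 → best response Std-A.
Mutual best responses: (Std-A, Std-D).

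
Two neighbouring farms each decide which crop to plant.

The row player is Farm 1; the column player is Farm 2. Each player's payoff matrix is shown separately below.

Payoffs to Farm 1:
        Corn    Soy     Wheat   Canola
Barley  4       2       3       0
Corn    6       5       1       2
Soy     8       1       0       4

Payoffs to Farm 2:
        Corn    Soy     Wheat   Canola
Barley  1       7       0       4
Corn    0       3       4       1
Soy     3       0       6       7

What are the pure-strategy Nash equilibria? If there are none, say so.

Mark each player's best response to every combination of opponents' strategies; a profile where every player is best-responding is a pure Nash equilibrium.
Farm 1 against Corn: payoffs 4, 6, 8 → best response Soy.
Farm 1 against Soy: payoffs 2, 5, 1 → best response Corn.
Farm 1 against Wheat: payoffs 3, 1, 0 → best response Barley.
Farm 1 against Canola: payoffs 0, 2, 4 → best response Soy.
Farm 2 against Barley: payoffs 1, 7, 0, 4 → best response Soy.
Farm 2 against Corn: payoffs 0, 3, 4, 1 → best response Wheat.
Farm 2 against Soy: payoffs 3, 0, 6, 7 → best response Canola.
Mutual best responses: (Soy, Canola).

(Soy, Canola)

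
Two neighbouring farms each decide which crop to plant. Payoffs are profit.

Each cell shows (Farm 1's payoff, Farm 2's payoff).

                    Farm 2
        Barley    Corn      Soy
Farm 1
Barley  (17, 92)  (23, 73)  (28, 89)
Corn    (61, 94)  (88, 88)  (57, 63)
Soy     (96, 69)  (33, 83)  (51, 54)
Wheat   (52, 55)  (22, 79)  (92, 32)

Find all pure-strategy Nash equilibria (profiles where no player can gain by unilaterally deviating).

This game has no pure Nash equilibrium.

Farm 1 against Barley: payoffs 17, 61, 96, 52 → best response Soy.
Farm 1 against Corn: payoffs 23, 88, 33, 22 → best response Corn.
Farm 1 against Soy: payoffs 28, 57, 51, 92 → best response Wheat.
Farm 2 against Barley: payoffs 92, 73, 89 → best response Barley.
Farm 2 against Corn: payoffs 94, 88, 63 → best response Barley.
Farm 2 against Soy: payoffs 69, 83, 54 → best response Corn.
Farm 2 against Wheat: payoffs 55, 79, 32 → best response Corn.
No profile is a mutual best response for all players.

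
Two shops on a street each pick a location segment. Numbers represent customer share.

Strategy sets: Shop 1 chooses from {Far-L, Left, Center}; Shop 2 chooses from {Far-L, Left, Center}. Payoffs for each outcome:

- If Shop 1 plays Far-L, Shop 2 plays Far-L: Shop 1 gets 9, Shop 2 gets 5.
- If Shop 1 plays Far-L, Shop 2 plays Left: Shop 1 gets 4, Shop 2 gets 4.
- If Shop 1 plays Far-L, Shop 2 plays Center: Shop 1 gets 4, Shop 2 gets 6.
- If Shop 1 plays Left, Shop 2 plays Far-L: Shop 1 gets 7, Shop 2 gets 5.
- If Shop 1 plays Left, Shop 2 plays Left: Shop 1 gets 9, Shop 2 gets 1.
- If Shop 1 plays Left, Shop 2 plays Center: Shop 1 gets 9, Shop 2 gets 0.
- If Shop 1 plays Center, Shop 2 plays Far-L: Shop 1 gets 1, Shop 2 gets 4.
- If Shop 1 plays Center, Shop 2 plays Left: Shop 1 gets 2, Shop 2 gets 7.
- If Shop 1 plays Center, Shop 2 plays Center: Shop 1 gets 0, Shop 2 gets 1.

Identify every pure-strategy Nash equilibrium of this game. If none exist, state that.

Shop 1 against Far-L: payoffs 9, 7, 1 → best response Far-L.
Shop 1 against Left: payoffs 4, 9, 2 → best response Left.
Shop 1 against Center: payoffs 4, 9, 0 → best response Left.
Shop 2 against Far-L: payoffs 5, 4, 6 → best response Center.
Shop 2 against Left: payoffs 5, 1, 0 → best response Far-L.
Shop 2 against Center: payoffs 4, 7, 1 → best response Left.
No profile is a mutual best response for all players.

none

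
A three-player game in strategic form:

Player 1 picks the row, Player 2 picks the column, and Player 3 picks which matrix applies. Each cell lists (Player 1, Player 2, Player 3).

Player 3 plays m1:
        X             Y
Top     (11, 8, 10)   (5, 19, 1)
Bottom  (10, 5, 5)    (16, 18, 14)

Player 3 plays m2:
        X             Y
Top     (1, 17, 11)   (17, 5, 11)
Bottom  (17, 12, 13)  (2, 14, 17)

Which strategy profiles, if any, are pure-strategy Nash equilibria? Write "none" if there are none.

No pure-strategy Nash equilibrium.

Check each profile: it is a Nash equilibrium iff no player can strictly gain by switching unilaterally.
(Top, X, m1): Player 2 can switch to Y (8 → 19). Not NE.
(Top, X, m2): Player 1 can switch to Bottom (1 → 17). Not NE.
(Top, Y, m1): Player 1 can switch to Bottom (5 → 16). Not NE.
(Top, Y, m2): Player 2 can switch to X (5 → 17). Not NE.
(Bottom, X, m1): Player 1 can switch to Top (10 → 11). Not NE.
(Bottom, X, m2): Player 2 can switch to Y (12 → 14). Not NE.
(Bottom, Y, m1): Player 3 can switch to m2 (14 → 17). Not NE.
(Bottom, Y, m2): Player 1 can switch to Top (2 → 17). Not NE.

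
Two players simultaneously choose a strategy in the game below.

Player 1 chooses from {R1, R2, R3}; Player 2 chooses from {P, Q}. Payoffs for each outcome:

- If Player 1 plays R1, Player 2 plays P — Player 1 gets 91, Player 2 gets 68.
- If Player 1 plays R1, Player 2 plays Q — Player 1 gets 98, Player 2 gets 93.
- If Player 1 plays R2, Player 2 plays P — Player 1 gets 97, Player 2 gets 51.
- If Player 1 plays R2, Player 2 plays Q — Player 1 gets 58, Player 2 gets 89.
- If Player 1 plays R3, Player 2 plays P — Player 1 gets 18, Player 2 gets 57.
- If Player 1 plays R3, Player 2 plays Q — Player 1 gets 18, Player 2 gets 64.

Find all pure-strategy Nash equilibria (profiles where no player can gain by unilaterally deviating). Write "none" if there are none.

(R1, P): Player 1 can switch to R2 (91 → 97). Not NE.
(R1, Q): Player 1 gets 98, best alternative 58; Player 2 gets 93, best alternative 68. No profitable deviation — NE.
(R2, P): Player 2 can switch to Q (51 → 89). Not NE.
(R2, Q): Player 1 can switch to R1 (58 → 98). Not NE.
(R3, P): Player 1 can switch to R1 (18 → 91). Not NE.
(R3, Q): Player 1 can switch to R1 (18 → 98). Not NE.

The unique pure-strategy Nash equilibrium is (R1, Q).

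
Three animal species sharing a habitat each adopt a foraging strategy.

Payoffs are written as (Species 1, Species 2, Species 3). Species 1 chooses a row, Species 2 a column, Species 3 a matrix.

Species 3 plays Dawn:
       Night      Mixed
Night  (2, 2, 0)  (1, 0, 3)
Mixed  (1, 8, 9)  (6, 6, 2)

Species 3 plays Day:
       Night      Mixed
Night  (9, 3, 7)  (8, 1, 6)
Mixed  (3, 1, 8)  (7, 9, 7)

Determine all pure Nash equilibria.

The unique pure-strategy Nash equilibrium is (Night, Night, Day).

For each player, find the best response to each opponent profile; mutual best responses are the pure NE.
Species 1 against (Night, Dawn): payoffs 2, 1 → best response Night.
Species 1 against (Night, Day): payoffs 9, 3 → best response Night.
Species 1 against (Mixed, Dawn): payoffs 1, 6 → best response Mixed.
Species 1 against (Mixed, Day): payoffs 8, 7 → best response Night.
Species 2 against (Night, Dawn): payoffs 2, 0 → best response Night.
Species 2 against (Night, Day): payoffs 3, 1 → best response Night.
Species 2 against (Mixed, Dawn): payoffs 8, 6 → best response Night.
Species 2 against (Mixed, Day): payoffs 1, 9 → best response Mixed.
Species 3 against (Night, Night): payoffs 0, 7 → best response Day.
Species 3 against (Night, Mixed): payoffs 3, 6 → best response Day.
Species 3 against (Mixed, Night): payoffs 9, 8 → best response Dawn.
Species 3 against (Mixed, Mixed): payoffs 2, 7 → best response Day.
Mutual best responses: (Night, Night, Day).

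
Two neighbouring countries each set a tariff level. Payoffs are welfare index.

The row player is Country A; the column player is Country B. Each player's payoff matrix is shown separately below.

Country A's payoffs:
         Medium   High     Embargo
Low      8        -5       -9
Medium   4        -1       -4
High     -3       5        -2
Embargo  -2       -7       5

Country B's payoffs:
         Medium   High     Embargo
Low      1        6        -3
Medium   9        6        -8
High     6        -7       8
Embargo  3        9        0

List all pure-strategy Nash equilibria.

Country A against Medium: payoffs 8, 4, -3, -2 → best response Low.
Country A against High: payoffs -5, -1, 5, -7 → best response High.
Country A against Embargo: payoffs -9, -4, -2, 5 → best response Embargo.
Country B against Low: payoffs 1, 6, -3 → best response High.
Country B against Medium: payoffs 9, 6, -8 → best response Medium.
Country B against High: payoffs 6, -7, 8 → best response Embargo.
Country B against Embargo: payoffs 3, 9, 0 → best response High.
No profile is a mutual best response for all players.

This game has no pure Nash equilibrium.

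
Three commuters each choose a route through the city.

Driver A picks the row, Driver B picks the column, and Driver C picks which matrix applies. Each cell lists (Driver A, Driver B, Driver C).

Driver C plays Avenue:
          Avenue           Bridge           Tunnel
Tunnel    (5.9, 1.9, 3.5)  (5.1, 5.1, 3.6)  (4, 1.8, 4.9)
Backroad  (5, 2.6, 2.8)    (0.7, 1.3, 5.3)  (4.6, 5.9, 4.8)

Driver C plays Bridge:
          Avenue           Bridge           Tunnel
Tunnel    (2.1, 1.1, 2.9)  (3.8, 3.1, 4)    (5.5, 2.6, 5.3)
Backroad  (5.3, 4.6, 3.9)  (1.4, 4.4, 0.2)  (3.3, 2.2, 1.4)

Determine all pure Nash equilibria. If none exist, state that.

Check each profile: it is a Nash equilibrium iff no player can strictly gain by switching unilaterally.
(Tunnel, Avenue, Avenue): Driver B can switch to Bridge (1.9 → 5.1). Not NE.
(Tunnel, Avenue, Bridge): Driver A can switch to Backroad (2.1 → 5.3). Not NE.
(Tunnel, Bridge, Avenue): Driver C can switch to Bridge (3.6 → 4). Not NE.
(Tunnel, Bridge, Bridge): Driver A gets 3.8, best alternative 1.4; Driver B gets 3.1, best alternative 2.6; Driver C gets 4, best alternative 3.6. No profitable deviation — NE.
(Tunnel, Tunnel, Avenue): Driver A can switch to Backroad (4 → 4.6). Not NE.
(Tunnel, Tunnel, Bridge): Driver B can switch to Bridge (2.6 → 3.1). Not NE.
(Backroad, Avenue, Avenue): Driver A can switch to Tunnel (5 → 5.9). Not NE.
(Backroad, Avenue, Bridge): Driver A gets 5.3, best alternative 2.1; Driver B gets 4.6, best alternative 4.4; Driver C gets 3.9, best alternative 2.8. No profitable deviation — NE.
(Backroad, Bridge, Avenue): Driver A can switch to Tunnel (0.7 → 5.1). Not NE.
(Backroad, Bridge, Bridge): Driver A can switch to Tunnel (1.4 → 3.8). Not NE.
(Backroad, Tunnel, Avenue): Driver A gets 4.6, best alternative 4; Driver B gets 5.9, best alternative 2.6; Driver C gets 4.8, best alternative 1.4. No profitable deviation — NE.
(Backroad, Tunnel, Bridge): Driver A can switch to Tunnel (3.3 → 5.5). Not NE.

Pure-strategy Nash equilibria: (Tunnel, Bridge, Bridge) and (Backroad, Avenue, Bridge) and (Backroad, Tunnel, Avenue)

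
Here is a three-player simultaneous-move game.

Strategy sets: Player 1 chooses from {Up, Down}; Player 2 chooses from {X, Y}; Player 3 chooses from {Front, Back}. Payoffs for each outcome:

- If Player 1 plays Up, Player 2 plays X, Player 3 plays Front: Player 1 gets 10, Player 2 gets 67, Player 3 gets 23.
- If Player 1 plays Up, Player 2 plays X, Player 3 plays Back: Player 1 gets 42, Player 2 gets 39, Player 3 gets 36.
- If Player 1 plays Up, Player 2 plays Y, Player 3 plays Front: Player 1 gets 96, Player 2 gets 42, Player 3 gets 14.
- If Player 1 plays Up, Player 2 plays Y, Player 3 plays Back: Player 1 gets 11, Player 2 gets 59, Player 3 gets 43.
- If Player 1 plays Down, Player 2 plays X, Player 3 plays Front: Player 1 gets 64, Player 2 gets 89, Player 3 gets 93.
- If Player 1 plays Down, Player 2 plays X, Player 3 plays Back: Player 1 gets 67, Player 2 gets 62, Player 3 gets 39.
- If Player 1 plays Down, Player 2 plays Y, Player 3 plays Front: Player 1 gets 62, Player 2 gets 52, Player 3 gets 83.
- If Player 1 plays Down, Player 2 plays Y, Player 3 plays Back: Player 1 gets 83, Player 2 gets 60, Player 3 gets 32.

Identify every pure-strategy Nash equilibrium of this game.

Check each profile: it is a Nash equilibrium iff no player can strictly gain by switching unilaterally.
(Up, X, Front): Player 1 can switch to Down (10 → 64). Not NE.
(Up, X, Back): Player 1 can switch to Down (42 → 67). Not NE.
(Up, Y, Front): Player 2 can switch to X (42 → 67). Not NE.
(Up, Y, Back): Player 1 can switch to Down (11 → 83). Not NE.
(Down, X, Front): Player 1 gets 64, best alternative 10; Player 2 gets 89, best alternative 52; Player 3 gets 93, best alternative 39. No profitable deviation — NE.
(Down, X, Back): Player 3 can switch to Front (39 → 93). Not NE.
(Down, Y, Front): Player 1 can switch to Up (62 → 96). Not NE.
(Down, Y, Back): Player 2 can switch to X (60 → 62). Not NE.

(Down, X, Front)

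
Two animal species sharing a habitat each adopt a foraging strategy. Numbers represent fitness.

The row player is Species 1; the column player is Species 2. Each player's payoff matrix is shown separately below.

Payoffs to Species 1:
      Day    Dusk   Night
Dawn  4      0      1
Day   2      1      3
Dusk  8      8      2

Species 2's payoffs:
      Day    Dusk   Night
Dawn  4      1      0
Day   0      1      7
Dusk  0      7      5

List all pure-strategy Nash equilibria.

(Day, Night) and (Dusk, Dusk)

Species 1 against Day: payoffs 4, 2, 8 → best response Dusk.
Species 1 against Dusk: payoffs 0, 1, 8 → best response Dusk.
Species 1 against Night: payoffs 1, 3, 2 → best response Day.
Species 2 against Dawn: payoffs 4, 1, 0 → best response Day.
Species 2 against Day: payoffs 0, 1, 7 → best response Night.
Species 2 against Dusk: payoffs 0, 7, 5 → best response Dusk.
Mutual best responses: (Day, Night); (Dusk, Dusk).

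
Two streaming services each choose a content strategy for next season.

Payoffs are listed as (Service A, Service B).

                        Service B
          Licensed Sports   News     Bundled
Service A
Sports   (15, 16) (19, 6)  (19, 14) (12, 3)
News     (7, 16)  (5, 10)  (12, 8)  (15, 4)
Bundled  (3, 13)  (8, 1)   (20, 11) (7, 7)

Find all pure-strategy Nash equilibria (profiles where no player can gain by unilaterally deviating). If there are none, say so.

For each player, find the best response to each opponent profile; mutual best responses are the pure NE.
Service A against Licensed: payoffs 15, 7, 3 → best response Sports.
Service A against Sports: payoffs 19, 5, 8 → best response Sports.
Service A against News: payoffs 19, 12, 20 → best response Bundled.
Service A against Bundled: payoffs 12, 15, 7 → best response News.
Service B against Sports: payoffs 16, 6, 14, 3 → best response Licensed.
Service B against News: payoffs 16, 10, 8, 4 → best response Licensed.
Service B against Bundled: payoffs 13, 1, 11, 7 → best response Licensed.
Mutual best responses: (Sports, Licensed).

(Sports, Licensed)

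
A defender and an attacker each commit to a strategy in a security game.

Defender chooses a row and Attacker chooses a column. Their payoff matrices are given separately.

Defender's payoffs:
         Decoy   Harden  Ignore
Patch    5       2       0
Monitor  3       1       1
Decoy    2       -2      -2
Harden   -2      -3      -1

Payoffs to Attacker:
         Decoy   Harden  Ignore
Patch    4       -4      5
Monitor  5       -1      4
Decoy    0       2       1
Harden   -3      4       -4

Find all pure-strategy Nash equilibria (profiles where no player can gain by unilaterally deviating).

Defender against Decoy: payoffs 5, 3, 2, -2 → best response Patch.
Defender against Harden: payoffs 2, 1, -2, -3 → best response Patch.
Defender against Ignore: payoffs 0, 1, -2, -1 → best response Monitor.
Attacker against Patch: payoffs 4, -4, 5 → best response Ignore.
Attacker against Monitor: payoffs 5, -1, 4 → best response Decoy.
Attacker against Decoy: payoffs 0, 2, 1 → best response Harden.
Attacker against Harden: payoffs -3, 4, -4 → best response Harden.
No profile is a mutual best response for all players.

No pure-strategy Nash equilibrium.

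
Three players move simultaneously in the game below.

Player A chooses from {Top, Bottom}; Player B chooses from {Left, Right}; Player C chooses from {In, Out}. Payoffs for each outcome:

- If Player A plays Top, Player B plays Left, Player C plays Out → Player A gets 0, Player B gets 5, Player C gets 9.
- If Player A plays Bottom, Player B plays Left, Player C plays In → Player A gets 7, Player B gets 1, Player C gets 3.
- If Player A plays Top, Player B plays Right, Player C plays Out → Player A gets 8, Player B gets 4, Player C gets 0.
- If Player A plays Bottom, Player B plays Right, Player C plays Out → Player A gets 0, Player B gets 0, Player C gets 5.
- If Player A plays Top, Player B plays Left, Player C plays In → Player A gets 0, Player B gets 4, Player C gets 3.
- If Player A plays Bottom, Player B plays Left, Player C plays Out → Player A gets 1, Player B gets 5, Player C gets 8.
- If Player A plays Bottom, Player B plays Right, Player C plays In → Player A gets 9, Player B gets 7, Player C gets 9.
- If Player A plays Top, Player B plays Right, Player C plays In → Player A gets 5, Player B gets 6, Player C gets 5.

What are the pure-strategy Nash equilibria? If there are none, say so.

Player A against (Left, In): payoffs 0, 7 → best response Bottom.
Player A against (Left, Out): payoffs 0, 1 → best response Bottom.
Player A against (Right, In): payoffs 5, 9 → best response Bottom.
Player A against (Right, Out): payoffs 8, 0 → best response Top.
Player B against (Top, In): payoffs 4, 6 → best response Right.
Player B against (Top, Out): payoffs 5, 4 → best response Left.
Player B against (Bottom, In): payoffs 1, 7 → best response Right.
Player B against (Bottom, Out): payoffs 5, 0 → best response Left.
Player C against (Top, Left): payoffs 3, 9 → best response Out.
Player C against (Top, Right): payoffs 5, 0 → best response In.
Player C against (Bottom, Left): payoffs 3, 8 → best response Out.
Player C against (Bottom, Right): payoffs 9, 5 → best response In.
Mutual best responses: (Bottom, Left, Out); (Bottom, Right, In).

(Bottom, Left, Out); (Bottom, Right, In)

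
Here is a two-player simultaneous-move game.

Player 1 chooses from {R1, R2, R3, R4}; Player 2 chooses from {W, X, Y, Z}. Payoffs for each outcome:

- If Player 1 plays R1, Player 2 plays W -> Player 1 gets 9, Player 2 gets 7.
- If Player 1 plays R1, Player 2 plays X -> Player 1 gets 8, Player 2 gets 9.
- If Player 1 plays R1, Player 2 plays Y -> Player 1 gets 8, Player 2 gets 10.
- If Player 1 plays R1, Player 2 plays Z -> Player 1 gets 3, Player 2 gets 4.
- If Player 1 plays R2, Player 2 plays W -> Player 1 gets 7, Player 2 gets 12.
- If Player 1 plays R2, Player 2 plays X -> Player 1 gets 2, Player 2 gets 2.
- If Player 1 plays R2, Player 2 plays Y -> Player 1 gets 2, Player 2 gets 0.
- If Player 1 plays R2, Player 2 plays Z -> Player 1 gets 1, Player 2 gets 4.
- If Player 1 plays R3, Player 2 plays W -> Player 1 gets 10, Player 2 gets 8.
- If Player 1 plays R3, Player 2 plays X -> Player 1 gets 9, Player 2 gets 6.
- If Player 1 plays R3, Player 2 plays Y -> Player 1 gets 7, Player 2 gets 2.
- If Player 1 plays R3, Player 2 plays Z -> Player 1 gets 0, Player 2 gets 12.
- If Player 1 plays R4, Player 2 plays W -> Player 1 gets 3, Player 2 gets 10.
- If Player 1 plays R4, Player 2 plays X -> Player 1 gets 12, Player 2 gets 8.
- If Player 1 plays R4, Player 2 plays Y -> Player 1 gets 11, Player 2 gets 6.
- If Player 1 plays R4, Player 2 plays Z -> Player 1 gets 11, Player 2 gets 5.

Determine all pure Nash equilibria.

No pure-strategy Nash equilibrium.

Player 1 against W: payoffs 9, 7, 10, 3 → best response R3.
Player 1 against X: payoffs 8, 2, 9, 12 → best response R4.
Player 1 against Y: payoffs 8, 2, 7, 11 → best response R4.
Player 1 against Z: payoffs 3, 1, 0, 11 → best response R4.
Player 2 against R1: payoffs 7, 9, 10, 4 → best response Y.
Player 2 against R2: payoffs 12, 2, 0, 4 → best response W.
Player 2 against R3: payoffs 8, 6, 2, 12 → best response Z.
Player 2 against R4: payoffs 10, 8, 6, 5 → best response W.
No profile is a mutual best response for all players.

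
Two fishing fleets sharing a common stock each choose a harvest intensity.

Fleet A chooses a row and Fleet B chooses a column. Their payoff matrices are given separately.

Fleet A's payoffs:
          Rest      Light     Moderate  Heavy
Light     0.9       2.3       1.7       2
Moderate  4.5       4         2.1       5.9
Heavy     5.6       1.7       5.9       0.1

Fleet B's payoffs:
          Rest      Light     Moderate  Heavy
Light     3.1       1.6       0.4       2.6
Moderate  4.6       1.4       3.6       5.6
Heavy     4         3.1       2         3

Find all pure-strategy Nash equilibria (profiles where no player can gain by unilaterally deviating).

Pure-strategy Nash equilibria: (Moderate, Heavy); (Heavy, Rest)

Mark each player's best response to every combination of opponents' strategies; a profile where every player is best-responding is a pure Nash equilibrium.
Fleet A against Rest: payoffs 0.9, 4.5, 5.6 → best response Heavy.
Fleet A against Light: payoffs 2.3, 4, 1.7 → best response Moderate.
Fleet A against Moderate: payoffs 1.7, 2.1, 5.9 → best response Heavy.
Fleet A against Heavy: payoffs 2, 5.9, 0.1 → best response Moderate.
Fleet B against Light: payoffs 3.1, 1.6, 0.4, 2.6 → best response Rest.
Fleet B against Moderate: payoffs 4.6, 1.4, 3.6, 5.6 → best response Heavy.
Fleet B against Heavy: payoffs 4, 3.1, 2, 3 → best response Rest.
Mutual best responses: (Moderate, Heavy); (Heavy, Rest).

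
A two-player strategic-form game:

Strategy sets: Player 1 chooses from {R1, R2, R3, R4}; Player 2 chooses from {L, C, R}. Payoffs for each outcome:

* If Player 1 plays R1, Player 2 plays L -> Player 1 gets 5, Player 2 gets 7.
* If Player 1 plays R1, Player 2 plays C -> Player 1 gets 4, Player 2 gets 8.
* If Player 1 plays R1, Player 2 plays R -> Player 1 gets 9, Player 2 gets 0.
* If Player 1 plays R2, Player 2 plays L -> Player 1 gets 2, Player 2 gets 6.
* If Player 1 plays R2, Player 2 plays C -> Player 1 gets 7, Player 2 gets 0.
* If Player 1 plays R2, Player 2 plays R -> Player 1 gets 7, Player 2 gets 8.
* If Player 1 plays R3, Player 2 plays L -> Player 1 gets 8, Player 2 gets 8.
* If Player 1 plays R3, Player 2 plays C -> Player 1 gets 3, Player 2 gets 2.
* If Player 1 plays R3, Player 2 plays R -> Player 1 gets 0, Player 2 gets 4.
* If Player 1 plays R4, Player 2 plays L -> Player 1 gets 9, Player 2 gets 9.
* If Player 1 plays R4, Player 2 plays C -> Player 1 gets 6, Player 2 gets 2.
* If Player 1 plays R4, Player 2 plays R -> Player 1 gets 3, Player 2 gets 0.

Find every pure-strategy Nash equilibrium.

Pure NE: (R4, L)

(R1, L): Player 1 can switch to R3 (5 → 8). Not NE.
(R1, C): Player 1 can switch to R2 (4 → 7). Not NE.
(R1, R): Player 2 can switch to L (0 → 7). Not NE.
(R2, L): Player 1 can switch to R1 (2 → 5). Not NE.
(R2, C): Player 2 can switch to L (0 → 6). Not NE.
(R2, R): Player 1 can switch to R1 (7 → 9). Not NE.
(R3, L): Player 1 can switch to R4 (8 → 9). Not NE.
(R3, C): Player 1 can switch to R1 (3 → 4). Not NE.
(R3, R): Player 1 can switch to R1 (0 → 9). Not NE.
(R4, L): Player 1 gets 9, best alternative 8; Player 2 gets 9, best alternative 2. No profitable deviation — NE.
(R4, C): Player 1 can switch to R2 (6 → 7). Not NE.
(R4, R): Player 1 can switch to R1 (3 → 9). Not NE.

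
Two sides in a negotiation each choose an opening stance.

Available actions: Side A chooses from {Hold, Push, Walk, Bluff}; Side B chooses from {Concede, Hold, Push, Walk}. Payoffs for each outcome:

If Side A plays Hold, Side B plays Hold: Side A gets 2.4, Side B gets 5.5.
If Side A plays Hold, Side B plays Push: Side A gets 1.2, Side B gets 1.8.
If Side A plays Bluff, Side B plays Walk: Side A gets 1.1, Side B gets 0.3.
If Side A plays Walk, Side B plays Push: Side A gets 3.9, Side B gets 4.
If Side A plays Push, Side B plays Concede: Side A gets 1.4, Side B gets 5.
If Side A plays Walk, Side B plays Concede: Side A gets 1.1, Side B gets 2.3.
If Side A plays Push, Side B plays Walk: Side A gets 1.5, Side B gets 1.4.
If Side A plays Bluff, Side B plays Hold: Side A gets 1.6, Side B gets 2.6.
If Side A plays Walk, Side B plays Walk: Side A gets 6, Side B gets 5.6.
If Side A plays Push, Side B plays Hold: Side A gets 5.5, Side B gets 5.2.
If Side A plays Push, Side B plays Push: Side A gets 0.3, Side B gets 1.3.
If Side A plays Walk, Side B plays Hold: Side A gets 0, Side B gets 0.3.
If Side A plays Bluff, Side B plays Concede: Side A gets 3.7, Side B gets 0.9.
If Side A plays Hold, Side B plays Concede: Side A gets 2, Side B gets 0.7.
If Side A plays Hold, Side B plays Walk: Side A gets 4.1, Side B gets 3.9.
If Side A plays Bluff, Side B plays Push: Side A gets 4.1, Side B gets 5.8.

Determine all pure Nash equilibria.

(Push, Hold); (Walk, Walk); (Bluff, Push)

Side A against Concede: payoffs 2, 1.4, 1.1, 3.7 → best response Bluff.
Side A against Hold: payoffs 2.4, 5.5, 0, 1.6 → best response Push.
Side A against Push: payoffs 1.2, 0.3, 3.9, 4.1 → best response Bluff.
Side A against Walk: payoffs 4.1, 1.5, 6, 1.1 → best response Walk.
Side B against Hold: payoffs 0.7, 5.5, 1.8, 3.9 → best response Hold.
Side B against Push: payoffs 5, 5.2, 1.3, 1.4 → best response Hold.
Side B against Walk: payoffs 2.3, 0.3, 4, 5.6 → best response Walk.
Side B against Bluff: payoffs 0.9, 2.6, 5.8, 0.3 → best response Push.
Mutual best responses: (Push, Hold); (Walk, Walk); (Bluff, Push).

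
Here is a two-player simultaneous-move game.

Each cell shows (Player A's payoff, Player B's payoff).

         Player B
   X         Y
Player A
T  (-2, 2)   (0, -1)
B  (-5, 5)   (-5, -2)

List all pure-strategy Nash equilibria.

For each player, find the best response to each opponent profile; mutual best responses are the pure NE.
Player A against X: payoffs -2, -5 → best response T.
Player A against Y: payoffs 0, -5 → best response T.
Player B against T: payoffs 2, -1 → best response X.
Player B against B: payoffs 5, -2 → best response X.
Mutual best responses: (T, X).

Pure NE: (T, X)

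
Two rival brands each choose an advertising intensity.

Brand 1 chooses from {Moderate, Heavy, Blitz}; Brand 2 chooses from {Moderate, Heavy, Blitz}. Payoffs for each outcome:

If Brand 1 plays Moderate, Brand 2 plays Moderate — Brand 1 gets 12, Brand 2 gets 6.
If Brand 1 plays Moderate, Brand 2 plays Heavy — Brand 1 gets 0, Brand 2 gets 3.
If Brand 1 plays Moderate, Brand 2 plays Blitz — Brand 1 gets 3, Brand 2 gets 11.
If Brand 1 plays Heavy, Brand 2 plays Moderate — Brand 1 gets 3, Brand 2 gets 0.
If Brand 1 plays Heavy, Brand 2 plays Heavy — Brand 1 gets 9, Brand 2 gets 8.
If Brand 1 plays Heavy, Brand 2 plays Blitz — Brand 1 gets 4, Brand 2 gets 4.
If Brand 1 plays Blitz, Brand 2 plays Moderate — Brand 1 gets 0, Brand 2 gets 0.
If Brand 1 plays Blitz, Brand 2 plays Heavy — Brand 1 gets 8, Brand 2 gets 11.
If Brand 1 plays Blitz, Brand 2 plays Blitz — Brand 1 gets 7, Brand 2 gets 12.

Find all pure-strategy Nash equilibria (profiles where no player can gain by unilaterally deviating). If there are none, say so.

For each strategy profile, look for a profitable unilateral deviation.
(Moderate, Moderate): Brand 2 can switch to Blitz (6 → 11). Not NE.
(Moderate, Heavy): Brand 1 can switch to Heavy (0 → 9). Not NE.
(Moderate, Blitz): Brand 1 can switch to Heavy (3 → 4). Not NE.
(Heavy, Moderate): Brand 1 can switch to Moderate (3 → 12). Not NE.
(Heavy, Heavy): Brand 1 gets 9, best alternative 8; Brand 2 gets 8, best alternative 4. No profitable deviation — NE.
(Heavy, Blitz): Brand 1 can switch to Blitz (4 → 7). Not NE.
(Blitz, Moderate): Brand 1 can switch to Moderate (0 → 12). Not NE.
(Blitz, Heavy): Brand 1 can switch to Heavy (8 → 9). Not NE.
(Blitz, Blitz): Brand 1 gets 7, best alternative 4; Brand 2 gets 12, best alternative 11. No profitable deviation — NE.

(Heavy, Heavy) and (Blitz, Blitz)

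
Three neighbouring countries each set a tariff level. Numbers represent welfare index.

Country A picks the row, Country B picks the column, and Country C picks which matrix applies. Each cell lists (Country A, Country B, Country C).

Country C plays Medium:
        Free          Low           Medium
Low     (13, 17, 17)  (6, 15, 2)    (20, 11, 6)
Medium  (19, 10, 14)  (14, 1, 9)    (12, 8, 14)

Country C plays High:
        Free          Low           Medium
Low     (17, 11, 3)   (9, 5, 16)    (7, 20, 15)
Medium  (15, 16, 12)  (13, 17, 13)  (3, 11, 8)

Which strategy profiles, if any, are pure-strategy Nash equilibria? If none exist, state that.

Pure-strategy Nash equilibria: (Low, Medium, High) and (Medium, Free, Medium) and (Medium, Low, High)

(Low, Free, Medium): Country A can switch to Medium (13 → 19). Not NE.
(Low, Free, High): Country B can switch to Medium (11 → 20). Not NE.
(Low, Low, Medium): Country A can switch to Medium (6 → 14). Not NE.
(Low, Low, High): Country A can switch to Medium (9 → 13). Not NE.
(Low, Medium, Medium): Country B can switch to Free (11 → 17). Not NE.
(Low, Medium, High): Country A gets 7, best alternative 3; Country B gets 20, best alternative 11; Country C gets 15, best alternative 6. No profitable deviation — NE.
(Medium, Free, Medium): Country A gets 19, best alternative 13; Country B gets 10, best alternative 8; Country C gets 14, best alternative 12. No profitable deviation — NE.
(Medium, Free, High): Country A can switch to Low (15 → 17). Not NE.
(Medium, Low, Medium): Country B can switch to Free (1 → 10). Not NE.
(Medium, Low, High): Country A gets 13, best alternative 9; Country B gets 17, best alternative 16; Country C gets 13, best alternative 9. No profitable deviation — NE.
(Medium, Medium, Medium): Country A can switch to Low (12 → 20). Not NE.
(Medium, Medium, High): Country A can switch to Low (3 → 7). Not NE.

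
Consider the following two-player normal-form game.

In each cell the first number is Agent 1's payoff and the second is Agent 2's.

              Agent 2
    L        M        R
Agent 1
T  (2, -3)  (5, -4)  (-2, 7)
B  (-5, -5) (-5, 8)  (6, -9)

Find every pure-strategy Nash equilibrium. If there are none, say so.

No pure-strategy Nash equilibrium.

(T, L): Agent 2 can switch to R (-3 → 7). Not NE.
(T, M): Agent 2 can switch to L (-4 → -3). Not NE.
(T, R): Agent 1 can switch to B (-2 → 6). Not NE.
(B, L): Agent 1 can switch to T (-5 → 2). Not NE.
(B, M): Agent 1 can switch to T (-5 → 5). Not NE.
(B, R): Agent 2 can switch to L (-9 → -5). Not NE.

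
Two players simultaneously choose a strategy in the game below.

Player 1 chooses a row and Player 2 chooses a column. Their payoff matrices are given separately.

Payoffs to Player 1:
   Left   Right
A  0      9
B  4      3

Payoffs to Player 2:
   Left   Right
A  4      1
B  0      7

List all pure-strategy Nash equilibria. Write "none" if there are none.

There is no pure-strategy Nash equilibrium.

Mark each player's best response to every combination of opponents' strategies; a profile where every player is best-responding is a pure Nash equilibrium.
Player 1 against Left: payoffs 0, 4 → best response B.
Player 1 against Right: payoffs 9, 3 → best response A.
Player 2 against A: payoffs 4, 1 → best response Left.
Player 2 against B: payoffs 0, 7 → best response Right.
No profile is a mutual best response for all players.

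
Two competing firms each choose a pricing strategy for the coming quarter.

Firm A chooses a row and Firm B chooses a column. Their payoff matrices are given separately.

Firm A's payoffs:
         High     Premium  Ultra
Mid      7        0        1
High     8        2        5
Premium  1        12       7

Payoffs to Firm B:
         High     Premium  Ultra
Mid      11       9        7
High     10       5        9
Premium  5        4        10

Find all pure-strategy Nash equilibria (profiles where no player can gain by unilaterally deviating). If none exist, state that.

Check each profile: it is a Nash equilibrium iff no player can strictly gain by switching unilaterally.
(Mid, High): Firm A can switch to High (7 → 8). Not NE.
(Mid, Premium): Firm A can switch to High (0 → 2). Not NE.
(Mid, Ultra): Firm A can switch to High (1 → 5). Not NE.
(High, High): Firm A gets 8, best alternative 7; Firm B gets 10, best alternative 9. No profitable deviation — NE.
(High, Premium): Firm A can switch to Premium (2 → 12). Not NE.
(High, Ultra): Firm A can switch to Premium (5 → 7). Not NE.
(Premium, High): Firm A can switch to Mid (1 → 7). Not NE.
(Premium, Premium): Firm B can switch to High (4 → 5). Not NE.
(Premium, Ultra): Firm A gets 7, best alternative 5; Firm B gets 10, best alternative 5. No profitable deviation — NE.

(High, High) and (Premium, Ultra)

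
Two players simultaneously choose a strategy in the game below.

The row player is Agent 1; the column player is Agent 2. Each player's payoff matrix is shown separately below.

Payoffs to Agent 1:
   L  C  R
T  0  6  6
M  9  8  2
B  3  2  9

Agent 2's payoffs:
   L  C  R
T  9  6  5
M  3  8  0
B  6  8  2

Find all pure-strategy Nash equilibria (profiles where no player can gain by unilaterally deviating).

The unique pure-strategy Nash equilibrium is (M, C).

(T, L): Agent 1 can switch to M (0 → 9). Not NE.
(T, C): Agent 1 can switch to M (6 → 8). Not NE.
(T, R): Agent 1 can switch to B (6 → 9). Not NE.
(M, L): Agent 2 can switch to C (3 → 8). Not NE.
(M, C): Agent 1 gets 8, best alternative 6; Agent 2 gets 8, best alternative 3. No profitable deviation — NE.
(M, R): Agent 1 can switch to T (2 → 6). Not NE.
(B, L): Agent 1 can switch to M (3 → 9). Not NE.
(B, C): Agent 1 can switch to T (2 → 6). Not NE.
(B, R): Agent 2 can switch to L (2 → 6). Not NE.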